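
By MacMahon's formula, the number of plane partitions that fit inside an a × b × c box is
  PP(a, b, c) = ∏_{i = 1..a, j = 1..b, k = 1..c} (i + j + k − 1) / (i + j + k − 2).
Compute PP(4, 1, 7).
PP(4, 1, 7) = 330

Evaluate the triple product over i = 1..4, j = 1..1, k = 1..7. The factors are (2/1) · (3/2) · (4/3) · (5/4) · (6/5) · (7/6) · (8/7) · (3/2) · … (28 factors total). The numerators and denominators telescope so the product is an integer; carrying out the multiplication exactly gives PP(4, 1, 7) = 330.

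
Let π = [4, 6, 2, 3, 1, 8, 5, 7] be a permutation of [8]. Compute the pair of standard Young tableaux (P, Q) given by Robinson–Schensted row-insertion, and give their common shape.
P = [1, 3, 5, 7] / [2, 6, 8] / [4];  Q = [1, 2, 6, 8] / [3, 4, 7] / [5];  common shape = (4, 3, 1)

Row-insert the values π_1, π_2, … into P one at a time, bumping the leftmost entry strictly greater than the inserted value down to the next row. The recording tableau Q records, in position (i, j), the step at which that cell was added to P.
  Insert 4 (step 1): P = [4];  Q = [1]
  Insert 6 (step 2): P = [4, 6];  Q = [1, 2]
  Insert 2 (step 3): P = [2, 6] / [4];  Q = [1, 2] / [3]
  Insert 3 (step 4): P = [2, 3] / [4, 6];  Q = [1, 2] / [3, 4]
  Insert 1 (step 5): P = [1, 3] / [2, 6] / [4];  Q = [1, 2] / [3, 4] / [5]
  Insert 8 (step 6): P = [1, 3, 8] / [2, 6] / [4];  Q = [1, 2, 6] / [3, 4] / [5]
  Insert 5 (step 7): P = [1, 3, 5] / [2, 6, 8] / [4];  Q = [1, 2, 6] / [3, 4, 7] / [5]
  Insert 7 (step 8): P = [1, 3, 5, 7] / [2, 6, 8] / [4];  Q = [1, 2, 6, 8] / [3, 4, 7] / [5]
Final shape: (4, 3, 1).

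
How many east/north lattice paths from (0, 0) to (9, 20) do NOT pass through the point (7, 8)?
Number of paths = 9429420

Total paths from (0, 0) to (9, 20): C(29, 9) = 10015005. Paths through (7, 8): (paths (0, 0) → (7, 8)) × (paths (7, 8) → (9, 20)) = C(15, 7) · C(14, 2) = 6435 · 91 = 585585. Avoidance count = 10015005 − 585585 = 9429420.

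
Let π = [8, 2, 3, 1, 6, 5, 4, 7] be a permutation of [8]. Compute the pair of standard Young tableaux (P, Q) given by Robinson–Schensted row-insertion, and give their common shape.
P = [1, 3, 4, 7] / [2, 5] / [6] / [8];  Q = [1, 3, 5, 8] / [2, 6] / [4] / [7];  common shape = (4, 2, 1, 1)

Row-insert the values π_1, π_2, … into P one at a time, bumping the leftmost entry strictly greater than the inserted value down to the next row. The recording tableau Q records, in position (i, j), the step at which that cell was added to P.
  Insert 8 (step 1): P = [8];  Q = [1]
  Insert 2 (step 2): P = [2] / [8];  Q = [1] / [2]
  Insert 3 (step 3): P = [2, 3] / [8];  Q = [1, 3] / [2]
  Insert 1 (step 4): P = [1, 3] / [2] / [8];  Q = [1, 3] / [2] / [4]
  Insert 6 (step 5): P = [1, 3, 6] / [2] / [8];  Q = [1, 3, 5] / [2] / [4]
  Insert 5 (step 6): P = [1, 3, 5] / [2, 6] / [8];  Q = [1, 3, 5] / [2, 6] / [4]
  Insert 4 (step 7): P = [1, 3, 4] / [2, 5] / [6] / [8];  Q = [1, 3, 5] / [2, 6] / [4] / [7]
  Insert 7 (step 8): P = [1, 3, 4, 7] / [2, 5] / [6] / [8];  Q = [1, 3, 5, 8] / [2, 6] / [4] / [7]
Final shape: (4, 2, 1, 1).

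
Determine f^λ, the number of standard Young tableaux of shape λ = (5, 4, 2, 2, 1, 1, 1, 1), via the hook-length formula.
# SYT of shape (5, 4, 2, 2, 1, 1, 1, 1) = 1750320

Hook-length formula: f^λ = n! / Π hook(c), product over all cells c of the Young diagram. For λ = (5, 4, 2, 2, 1, 1, 1, 1), n = 17 boxes. Hook lengths by row (left-to-right, top-to-bottom): [12, 7, 4, 3, 1]; [10, 5, 2, 1]; [7, 2]; [6, 1]; [4]; [3]; [2]; [1]. Product of hooks = 203212800. So f^λ = 17! / 203212800 = 355687428096000 / 203212800 = 1750320.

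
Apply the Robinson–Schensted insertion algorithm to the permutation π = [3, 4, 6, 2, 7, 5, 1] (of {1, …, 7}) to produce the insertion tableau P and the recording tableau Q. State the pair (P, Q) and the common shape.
P = [1, 4, 5, 7] / [2, 6] / [3];  Q = [1, 2, 3, 5] / [4, 6] / [7];  common shape = (4, 2, 1)

Row-insert the values π_1, π_2, … into P one at a time, bumping the leftmost entry strictly greater than the inserted value down to the next row. The recording tableau Q records, in position (i, j), the step at which that cell was added to P.
  Insert 3 (step 1): P = [3];  Q = [1]
  Insert 4 (step 2): P = [3, 4];  Q = [1, 2]
  Insert 6 (step 3): P = [3, 4, 6];  Q = [1, 2, 3]
  Insert 2 (step 4): P = [2, 4, 6] / [3];  Q = [1, 2, 3] / [4]
  Insert 7 (step 5): P = [2, 4, 6, 7] / [3];  Q = [1, 2, 3, 5] / [4]
  Insert 5 (step 6): P = [2, 4, 5, 7] / [3, 6];  Q = [1, 2, 3, 5] / [4, 6]
  Insert 1 (step 7): P = [1, 4, 5, 7] / [2, 6] / [3];  Q = [1, 2, 3, 5] / [4, 6] / [7]
Final shape: (4, 2, 1).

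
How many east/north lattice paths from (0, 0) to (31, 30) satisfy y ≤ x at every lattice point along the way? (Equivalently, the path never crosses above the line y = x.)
Number of paths = 14544636039226909

By the reflection principle (André's argument), the number of monotone paths to (31, 30) with n ≤ m that never go above y = x is C(61, 31) − C(61, 32) = 232714176627630544 − 218169540588403635 = 14544636039226909.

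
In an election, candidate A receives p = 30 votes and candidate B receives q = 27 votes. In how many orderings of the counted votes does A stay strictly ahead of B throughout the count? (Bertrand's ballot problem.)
Strict-lead orderings = 738494264901008

Total orderings of the 57 votes with 30 for A: C(57, 30) = 14031391033119152. By the Bertrand ballot formula (Cycle Lemma / reflection principle), the number of orderings in which A is strictly ahead of B throughout is (p − q)/(p + q) · C(p + q, p) = (30 − 27)/(30 + 27) · 14031391033119152 = 738494264901008.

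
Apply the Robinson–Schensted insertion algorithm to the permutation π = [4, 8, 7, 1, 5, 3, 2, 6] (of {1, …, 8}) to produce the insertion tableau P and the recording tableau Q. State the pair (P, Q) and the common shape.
P = [1, 2, 6] / [3, 5] / [4] / [7] / [8];  Q = [1, 2, 8] / [3, 5] / [4] / [6] / [7];  common shape = (3, 2, 1, 1, 1)

Row-insert the values π_1, π_2, … into P one at a time, bumping the leftmost entry strictly greater than the inserted value down to the next row. The recording tableau Q records, in position (i, j), the step at which that cell was added to P.
  Insert 4 (step 1): P = [4];  Q = [1]
  Insert 8 (step 2): P = [4, 8];  Q = [1, 2]
  Insert 7 (step 3): P = [4, 7] / [8];  Q = [1, 2] / [3]
  Insert 1 (step 4): P = [1, 7] / [4] / [8];  Q = [1, 2] / [3] / [4]
  Insert 5 (step 5): P = [1, 5] / [4, 7] / [8];  Q = [1, 2] / [3, 5] / [4]
  Insert 3 (step 6): P = [1, 3] / [4, 5] / [7] / [8];  Q = [1, 2] / [3, 5] / [4] / [6]
  Insert 2 (step 7): P = [1, 2] / [3, 5] / [4] / [7] / [8];  Q = [1, 2] / [3, 5] / [4] / [6] / [7]
  Insert 6 (step 8): P = [1, 2, 6] / [3, 5] / [4] / [7] / [8];  Q = [1, 2, 8] / [3, 5] / [4] / [6] / [7]
Final shape: (3, 2, 1, 1, 1).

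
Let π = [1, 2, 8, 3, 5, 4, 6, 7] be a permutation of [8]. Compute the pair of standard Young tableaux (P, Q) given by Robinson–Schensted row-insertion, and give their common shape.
P = [1, 2, 3, 4, 6, 7] / [5] / [8];  Q = [1, 2, 3, 5, 7, 8] / [4] / [6];  common shape = (6, 1, 1)

Row-insert the values π_1, π_2, … into P one at a time, bumping the leftmost entry strictly greater than the inserted value down to the next row. The recording tableau Q records, in position (i, j), the step at which that cell was added to P.
  Insert 1 (step 1): P = [1];  Q = [1]
  Insert 2 (step 2): P = [1, 2];  Q = [1, 2]
  Insert 8 (step 3): P = [1, 2, 8];  Q = [1, 2, 3]
  Insert 3 (step 4): P = [1, 2, 3] / [8];  Q = [1, 2, 3] / [4]
  Insert 5 (step 5): P = [1, 2, 3, 5] / [8];  Q = [1, 2, 3, 5] / [4]
  Insert 4 (step 6): P = [1, 2, 3, 4] / [5] / [8];  Q = [1, 2, 3, 5] / [4] / [6]
  Insert 6 (step 7): P = [1, 2, 3, 4, 6] / [5] / [8];  Q = [1, 2, 3, 5, 7] / [4] / [6]
  Insert 7 (step 8): P = [1, 2, 3, 4, 6, 7] / [5] / [8];  Q = [1, 2, 3, 5, 7, 8] / [4] / [6]
Final shape: (6, 1, 1).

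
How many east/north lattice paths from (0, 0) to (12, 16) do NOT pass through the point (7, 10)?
Number of paths = 21436779

Total paths from (0, 0) to (12, 16): C(28, 12) = 30421755. Paths through (7, 10): (paths (0, 0) → (7, 10)) × (paths (7, 10) → (12, 16)) = C(17, 7) · C(11, 5) = 19448 · 462 = 8984976. Avoidance count = 30421755 − 8984976 = 21436779.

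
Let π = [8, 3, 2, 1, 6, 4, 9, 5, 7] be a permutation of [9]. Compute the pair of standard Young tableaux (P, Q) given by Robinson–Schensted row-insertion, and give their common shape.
P = [1, 4, 5, 7] / [2, 6, 9] / [3] / [8];  Q = [1, 5, 7, 9] / [2, 6, 8] / [3] / [4];  common shape = (4, 3, 1, 1)

Row-insert the values π_1, π_2, … into P one at a time, bumping the leftmost entry strictly greater than the inserted value down to the next row. The recording tableau Q records, in position (i, j), the step at which that cell was added to P.
  Insert 8 (step 1): P = [8];  Q = [1]
  Insert 3 (step 2): P = [3] / [8];  Q = [1] / [2]
  Insert 2 (step 3): P = [2] / [3] / [8];  Q = [1] / [2] / [3]
  Insert 1 (step 4): P = [1] / [2] / [3] / [8];  Q = [1] / [2] / [3] / [4]
  Insert 6 (step 5): P = [1, 6] / [2] / [3] / [8];  Q = [1, 5] / [2] / [3] / [4]
  Insert 4 (step 6): P = [1, 4] / [2, 6] / [3] / [8];  Q = [1, 5] / [2, 6] / [3] / [4]
  Insert 9 (step 7): P = [1, 4, 9] / [2, 6] / [3] / [8];  Q = [1, 5, 7] / [2, 6] / [3] / [4]
  Insert 5 (step 8): P = [1, 4, 5] / [2, 6, 9] / [3] / [8];  Q = [1, 5, 7] / [2, 6, 8] / [3] / [4]
  Insert 7 (step 9): P = [1, 4, 5, 7] / [2, 6, 9] / [3] / [8];  Q = [1, 5, 7, 9] / [2, 6, 8] / [3] / [4]
Final shape: (4, 3, 1, 1).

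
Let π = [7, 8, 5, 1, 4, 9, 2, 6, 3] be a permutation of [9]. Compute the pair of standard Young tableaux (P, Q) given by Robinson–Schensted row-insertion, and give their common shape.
P = [1, 2, 3] / [4, 6, 9] / [5, 8] / [7];  Q = [1, 2, 6] / [3, 5, 8] / [4, 9] / [7];  common shape = (3, 3, 2, 1)

Row-insert the values π_1, π_2, … into P one at a time, bumping the leftmost entry strictly greater than the inserted value down to the next row. The recording tableau Q records, in position (i, j), the step at which that cell was added to P.
  Insert 7 (step 1): P = [7];  Q = [1]
  Insert 8 (step 2): P = [7, 8];  Q = [1, 2]
  Insert 5 (step 3): P = [5, 8] / [7];  Q = [1, 2] / [3]
  Insert 1 (step 4): P = [1, 8] / [5] / [7];  Q = [1, 2] / [3] / [4]
  Insert 4 (step 5): P = [1, 4] / [5, 8] / [7];  Q = [1, 2] / [3, 5] / [4]
  Insert 9 (step 6): P = [1, 4, 9] / [5, 8] / [7];  Q = [1, 2, 6] / [3, 5] / [4]
  Insert 2 (step 7): P = [1, 2, 9] / [4, 8] / [5] / [7];  Q = [1, 2, 6] / [3, 5] / [4] / [7]
  Insert 6 (step 8): P = [1, 2, 6] / [4, 8, 9] / [5] / [7];  Q = [1, 2, 6] / [3, 5, 8] / [4] / [7]
  Insert 3 (step 9): P = [1, 2, 3] / [4, 6, 9] / [5, 8] / [7];  Q = [1, 2, 6] / [3, 5, 8] / [4, 9] / [7]
Final shape: (3, 3, 2, 1).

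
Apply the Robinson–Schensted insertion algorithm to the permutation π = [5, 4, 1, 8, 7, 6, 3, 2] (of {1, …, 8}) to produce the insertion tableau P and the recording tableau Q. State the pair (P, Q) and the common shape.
P = [1, 2] / [3, 6] / [4, 7] / [5] / [8];  Q = [1, 4] / [2, 5] / [3, 6] / [7] / [8];  common shape = (2, 2, 2, 1, 1)

Row-insert the values π_1, π_2, … into P one at a time, bumping the leftmost entry strictly greater than the inserted value down to the next row. The recording tableau Q records, in position (i, j), the step at which that cell was added to P.
  Insert 5 (step 1): P = [5];  Q = [1]
  Insert 4 (step 2): P = [4] / [5];  Q = [1] / [2]
  Insert 1 (step 3): P = [1] / [4] / [5];  Q = [1] / [2] / [3]
  Insert 8 (step 4): P = [1, 8] / [4] / [5];  Q = [1, 4] / [2] / [3]
  Insert 7 (step 5): P = [1, 7] / [4, 8] / [5];  Q = [1, 4] / [2, 5] / [3]
  Insert 6 (step 6): P = [1, 6] / [4, 7] / [5, 8];  Q = [1, 4] / [2, 5] / [3, 6]
  Insert 3 (step 7): P = [1, 3] / [4, 6] / [5, 7] / [8];  Q = [1, 4] / [2, 5] / [3, 6] / [7]
  Insert 2 (step 8): P = [1, 2] / [3, 6] / [4, 7] / [5] / [8];  Q = [1, 4] / [2, 5] / [3, 6] / [7] / [8]
Final shape: (2, 2, 2, 1, 1).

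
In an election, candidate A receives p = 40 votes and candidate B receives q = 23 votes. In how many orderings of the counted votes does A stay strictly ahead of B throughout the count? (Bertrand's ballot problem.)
Strict-lead orderings = 25363302339192405

Total orderings of the 63 votes with 40 for A: C(63, 40) = 93993414551124795. By the Bertrand ballot formula (Cycle Lemma / reflection principle), the number of orderings in which A is strictly ahead of B throughout is (p − q)/(p + q) · C(p + q, p) = (40 − 23)/(40 + 23) · 93993414551124795 = 25363302339192405.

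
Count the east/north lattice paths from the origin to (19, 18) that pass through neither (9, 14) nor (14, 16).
Number of paths = 14161129325

Inclusion–exclusion. Total paths: C(37, 19) = 17672631900. Through P₁: C(23, 9)·C(14, 10) = 818007190. Through P₂: C(30, 14)·C(7, 5) = 3053876175. Since P₁ is strictly southwest of P₂, a monotone path through both must visit P₁ then P₂; paths through both = C(23, 9)·C(7, 5)·C(7, 5) = 360380790. Avoid both = 17672631900 − 818007190 − 3053876175 + 360380790 = 14161129325.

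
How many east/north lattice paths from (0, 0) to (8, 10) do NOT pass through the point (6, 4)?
Number of paths = 37878

Total paths from (0, 0) to (8, 10): C(18, 8) = 43758. Paths through (6, 4): (paths (0, 0) → (6, 4)) × (paths (6, 4) → (8, 10)) = C(10, 6) · C(8, 2) = 210 · 28 = 5880. Avoidance count = 43758 − 5880 = 37878.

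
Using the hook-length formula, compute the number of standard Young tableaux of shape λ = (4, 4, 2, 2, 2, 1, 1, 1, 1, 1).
# SYT of shape (4, 4, 2, 2, 2, 1, 1, 1, 1, 1) = 4263600

Hook-length formula: f^λ = n! / Π hook(c), product over all cells c of the Young diagram. For λ = (4, 4, 2, 2, 2, 1, 1, 1, 1, 1), n = 19 boxes. Hook lengths by row (left-to-right, top-to-bottom): [13, 7, 3, 2]; [12, 6, 2, 1]; [9, 3]; [8, 2]; [7, 1]; [5]; [4]; [3]; [2]; [1]. Product of hooks = 28531077120. So f^λ = 19! / 28531077120 = 121645100408832000 / 28531077120 = 4263600.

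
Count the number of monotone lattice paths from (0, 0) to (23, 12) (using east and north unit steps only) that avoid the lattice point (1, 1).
Number of paths = 447378360

Total paths from (0, 0) to (23, 12): C(35, 23) = 834451800. Paths through (1, 1): (paths (0, 0) → (1, 1)) × (paths (1, 1) → (23, 12)) = C(2, 1) · C(33, 22) = 2 · 193536720 = 387073440. Avoidance count = 834451800 − 387073440 = 447378360.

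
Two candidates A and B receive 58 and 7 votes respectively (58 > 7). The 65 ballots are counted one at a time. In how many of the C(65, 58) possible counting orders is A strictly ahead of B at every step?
Strict-lead orderings = 546241824

Total orderings of the 65 votes with 58 for A: C(65, 58) = 696190560. By the Bertrand ballot formula (Cycle Lemma / reflection principle), the number of orderings in which A is strictly ahead of B throughout is (p − q)/(p + q) · C(p + q, p) = (58 − 7)/(58 + 7) · 696190560 = 546241824.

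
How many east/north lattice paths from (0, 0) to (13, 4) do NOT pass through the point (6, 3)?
Number of paths = 1708

Total paths from (0, 0) to (13, 4): C(17, 13) = 2380. Paths through (6, 3): (paths (0, 0) → (6, 3)) × (paths (6, 3) → (13, 4)) = C(9, 6) · C(8, 7) = 84 · 8 = 672. Avoidance count = 2380 − 672 = 1708.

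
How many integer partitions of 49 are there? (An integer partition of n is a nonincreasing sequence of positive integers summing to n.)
p(49) = 173525

Compute p(n) via the recurrence p(n, m) = p(n, m−1) + p(n−m, m), where p(n, m) counts partitions of n with all parts ≤ m and p(n) = p(n, n). The base cases are p(0, m) = 1 and p(n, 0) = 0 for n > 0. Filling the table yields p(49) = 173525. (Euler's pentagonal recurrence is an alternative.)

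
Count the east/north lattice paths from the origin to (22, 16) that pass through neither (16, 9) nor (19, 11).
Number of paths = 16819166530

Inclusion–exclusion. Total paths: C(38, 22) = 22239974430. Through P₁: C(25, 16)·C(13, 6) = 3505745100. Through P₂: C(30, 19)·C(8, 3) = 3059128800. Since P₁ is strictly southwest of P₂, a monotone path through both must visit P₁ then P₂; paths through both = C(25, 16)·C(5, 3)·C(8, 3) = 1144066000. Avoid both = 22239974430 − 3505745100 − 3059128800 + 1144066000 = 16819166530.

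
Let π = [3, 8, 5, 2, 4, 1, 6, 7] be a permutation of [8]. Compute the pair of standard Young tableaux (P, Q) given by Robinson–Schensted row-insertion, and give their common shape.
P = [1, 4, 6, 7] / [2, 5] / [3] / [8];  Q = [1, 2, 7, 8] / [3, 5] / [4] / [6];  common shape = (4, 2, 1, 1)

Row-insert the values π_1, π_2, … into P one at a time, bumping the leftmost entry strictly greater than the inserted value down to the next row. The recording tableau Q records, in position (i, j), the step at which that cell was added to P.
  Insert 3 (step 1): P = [3];  Q = [1]
  Insert 8 (step 2): P = [3, 8];  Q = [1, 2]
  Insert 5 (step 3): P = [3, 5] / [8];  Q = [1, 2] / [3]
  Insert 2 (step 4): P = [2, 5] / [3] / [8];  Q = [1, 2] / [3] / [4]
  Insert 4 (step 5): P = [2, 4] / [3, 5] / [8];  Q = [1, 2] / [3, 5] / [4]
  Insert 1 (step 6): P = [1, 4] / [2, 5] / [3] / [8];  Q = [1, 2] / [3, 5] / [4] / [6]
  Insert 6 (step 7): P = [1, 4, 6] / [2, 5] / [3] / [8];  Q = [1, 2, 7] / [3, 5] / [4] / [6]
  Insert 7 (step 8): P = [1, 4, 6, 7] / [2, 5] / [3] / [8];  Q = [1, 2, 7, 8] / [3, 5] / [4] / [6]
Final shape: (4, 2, 1, 1).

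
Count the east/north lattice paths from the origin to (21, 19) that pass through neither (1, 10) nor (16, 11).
Number of paths = 114392698992

Inclusion–exclusion. Total paths: C(40, 21) = 131282408400. Through P₁: C(11, 1)·C(29, 20) = 110165055. Through P₂: C(27, 16)·C(13, 5) = 16779770865. Since P₁ is strictly southwest of P₂, a monotone path through both must visit P₁ then P₂; paths through both = C(11, 1)·C(16, 15)·C(13, 5) = 226512. Avoid both = 131282408400 − 110165055 − 16779770865 + 226512 = 114392698992.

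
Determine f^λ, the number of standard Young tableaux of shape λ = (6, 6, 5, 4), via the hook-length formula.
# SYT of shape (6, 6, 5, 4) = 48498450

Hook-length formula: f^λ = n! / Π hook(c), product over all cells c of the Young diagram. For λ = (6, 6, 5, 4), n = 21 boxes. Hook lengths by row (left-to-right, top-to-bottom): [9, 8, 7, 6, 4, 2]; [8, 7, 6, 5, 3, 1]; [6, 5, 4, 3, 1]; [4, 3, 2, 1]. Product of hooks = 1053455155200. So f^λ = 21! / 1053455155200 = 51090942171709440000 / 1053455155200 = 48498450.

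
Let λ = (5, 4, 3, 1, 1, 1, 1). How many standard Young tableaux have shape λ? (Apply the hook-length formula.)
# SYT of shape (5, 4, 3, 1, 1, 1, 1) = 582400

Hook-length formula: f^λ = n! / Π hook(c), product over all cells c of the Young diagram. For λ = (5, 4, 3, 1, 1, 1, 1), n = 16 boxes. Hook lengths by row (left-to-right, top-to-bottom): [11, 6, 5, 3, 1]; [9, 4, 3, 1]; [7, 2, 1]; [4]; [3]; [2]; [1]. Product of hooks = 35925120. So f^λ = 16! / 35925120 = 20922789888000 / 35925120 = 582400.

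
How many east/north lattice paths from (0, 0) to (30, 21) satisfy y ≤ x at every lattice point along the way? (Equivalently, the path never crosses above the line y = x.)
Number of paths = 36921502679600

By the reflection principle (André's argument), the number of monotone paths to (30, 21) with n ≤ m that never go above y = x is C(51, 30) − C(51, 31) = 114456658306760 − 77535155627160 = 36921502679600.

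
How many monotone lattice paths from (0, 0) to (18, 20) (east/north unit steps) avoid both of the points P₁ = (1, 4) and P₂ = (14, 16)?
Number of paths = 19384502810

Inclusion–exclusion. Total paths: C(38, 18) = 33578000610. Through P₁: C(5, 1)·C(33, 17) = 5834015550. Through P₂: C(30, 14)·C(8, 4) = 10179587250. Since P₁ is strictly southwest of P₂, a monotone path through both must visit P₁ then P₂; paths through both = C(5, 1)·C(25, 13)·C(8, 4) = 1820105000. Avoid both = 33578000610 − 5834015550 − 10179587250 + 1820105000 = 19384502810.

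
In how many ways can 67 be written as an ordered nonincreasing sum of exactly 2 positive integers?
p(67, 2 parts) = 33

Partitions of n into exactly k parts are in bijection with partitions of n − k into at most k parts (subtract 1 from each part). So p(67, exactly 2) = p(65, parts ≤ 2). Computing via the recurrence p(m, j) = p(m, j−1) + p(m−j, j) gives 33.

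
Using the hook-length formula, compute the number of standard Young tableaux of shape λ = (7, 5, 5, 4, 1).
# SYT of shape (7, 5, 5, 4, 1) = 838053216

Hook-length formula: f^λ = n! / Π hook(c), product over all cells c of the Young diagram. For λ = (7, 5, 5, 4, 1), n = 22 boxes. Hook lengths by row (left-to-right, top-to-bottom): [11, 9, 8, 7, 5, 2, 1]; [8, 6, 5, 4, 2]; [7, 5, 4, 3, 1]; [5, 3, 2, 1]; [1]. Product of hooks = 1341204480000. So f^λ = 22! / 1341204480000 = 1124000727777607680000 / 1341204480000 = 838053216.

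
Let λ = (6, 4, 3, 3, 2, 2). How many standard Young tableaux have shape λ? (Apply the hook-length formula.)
# SYT of shape (6, 4, 3, 3, 2, 2) = 122442840

Hook-length formula: f^λ = n! / Π hook(c), product over all cells c of the Young diagram. For λ = (6, 4, 3, 3, 2, 2), n = 20 boxes. Hook lengths by row (left-to-right, top-to-bottom): [11, 10, 7, 4, 2, 1]; [8, 7, 4, 1]; [6, 5, 2]; [5, 4, 1]; [3, 2]; [2, 1]. Product of hooks = 19869696000. So f^λ = 20! / 19869696000 = 2432902008176640000 / 19869696000 = 122442840.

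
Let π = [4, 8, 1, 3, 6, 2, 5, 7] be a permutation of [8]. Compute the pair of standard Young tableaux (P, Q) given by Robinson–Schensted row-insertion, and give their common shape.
P = [1, 2, 5, 7] / [3, 6] / [4, 8];  Q = [1, 2, 5, 8] / [3, 4] / [6, 7];  common shape = (4, 2, 2)

Row-insert the values π_1, π_2, … into P one at a time, bumping the leftmost entry strictly greater than the inserted value down to the next row. The recording tableau Q records, in position (i, j), the step at which that cell was added to P.
  Insert 4 (step 1): P = [4];  Q = [1]
  Insert 8 (step 2): P = [4, 8];  Q = [1, 2]
  Insert 1 (step 3): P = [1, 8] / [4];  Q = [1, 2] / [3]
  Insert 3 (step 4): P = [1, 3] / [4, 8];  Q = [1, 2] / [3, 4]
  Insert 6 (step 5): P = [1, 3, 6] / [4, 8];  Q = [1, 2, 5] / [3, 4]
  Insert 2 (step 6): P = [1, 2, 6] / [3, 8] / [4];  Q = [1, 2, 5] / [3, 4] / [6]
  Insert 5 (step 7): P = [1, 2, 5] / [3, 6] / [4, 8];  Q = [1, 2, 5] / [3, 4] / [6, 7]
  Insert 7 (step 8): P = [1, 2, 5, 7] / [3, 6] / [4, 8];  Q = [1, 2, 5, 8] / [3, 4] / [6, 7]
Final shape: (4, 2, 2).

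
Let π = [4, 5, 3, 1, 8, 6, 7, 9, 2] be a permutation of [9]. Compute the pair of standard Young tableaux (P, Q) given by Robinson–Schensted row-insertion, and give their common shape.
P = [1, 2, 6, 7, 9] / [3, 5] / [4, 8];  Q = [1, 2, 5, 7, 8] / [3, 6] / [4, 9];  common shape = (5, 2, 2)

Row-insert the values π_1, π_2, … into P one at a time, bumping the leftmost entry strictly greater than the inserted value down to the next row. The recording tableau Q records, in position (i, j), the step at which that cell was added to P.
  Insert 4 (step 1): P = [4];  Q = [1]
  Insert 5 (step 2): P = [4, 5];  Q = [1, 2]
  Insert 3 (step 3): P = [3, 5] / [4];  Q = [1, 2] / [3]
  Insert 1 (step 4): P = [1, 5] / [3] / [4];  Q = [1, 2] / [3] / [4]
  Insert 8 (step 5): P = [1, 5, 8] / [3] / [4];  Q = [1, 2, 5] / [3] / [4]
  Insert 6 (step 6): P = [1, 5, 6] / [3, 8] / [4];  Q = [1, 2, 5] / [3, 6] / [4]
  Insert 7 (step 7): P = [1, 5, 6, 7] / [3, 8] / [4];  Q = [1, 2, 5, 7] / [3, 6] / [4]
  Insert 9 (step 8): P = [1, 5, 6, 7, 9] / [3, 8] / [4];  Q = [1, 2, 5, 7, 8] / [3, 6] / [4]
  Insert 2 (step 9): P = [1, 2, 6, 7, 9] / [3, 5] / [4, 8];  Q = [1, 2, 5, 7, 8] / [3, 6] / [4, 9]
Final shape: (5, 2, 2).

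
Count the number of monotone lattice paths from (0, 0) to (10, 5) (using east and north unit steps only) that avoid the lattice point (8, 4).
Number of paths = 1518

Total paths from (0, 0) to (10, 5): C(15, 10) = 3003. Paths through (8, 4): (paths (0, 0) → (8, 4)) × (paths (8, 4) → (10, 5)) = C(12, 8) · C(3, 2) = 495 · 3 = 1485. Avoidance count = 3003 − 1485 = 1518.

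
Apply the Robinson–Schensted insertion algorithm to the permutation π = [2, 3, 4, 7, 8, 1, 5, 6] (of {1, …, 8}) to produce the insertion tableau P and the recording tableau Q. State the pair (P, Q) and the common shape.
P = [1, 3, 4, 5, 6] / [2, 7, 8];  Q = [1, 2, 3, 4, 5] / [6, 7, 8];  common shape = (5, 3)

Row-insert the values π_1, π_2, … into P one at a time, bumping the leftmost entry strictly greater than the inserted value down to the next row. The recording tableau Q records, in position (i, j), the step at which that cell was added to P.
  Insert 2 (step 1): P = [2];  Q = [1]
  Insert 3 (step 2): P = [2, 3];  Q = [1, 2]
  Insert 4 (step 3): P = [2, 3, 4];  Q = [1, 2, 3]
  Insert 7 (step 4): P = [2, 3, 4, 7];  Q = [1, 2, 3, 4]
  Insert 8 (step 5): P = [2, 3, 4, 7, 8];  Q = [1, 2, 3, 4, 5]
  Insert 1 (step 6): P = [1, 3, 4, 7, 8] / [2];  Q = [1, 2, 3, 4, 5] / [6]
  Insert 5 (step 7): P = [1, 3, 4, 5, 8] / [2, 7];  Q = [1, 2, 3, 4, 5] / [6, 7]
  Insert 6 (step 8): P = [1, 3, 4, 5, 6] / [2, 7, 8];  Q = [1, 2, 3, 4, 5] / [6, 7, 8]
Final shape: (5, 3).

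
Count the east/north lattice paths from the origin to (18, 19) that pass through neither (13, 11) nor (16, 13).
Number of paths = 13258825272

Inclusion–exclusion. Total paths: C(37, 18) = 17672631900. Through P₁: C(24, 13)·C(13, 5) = 3212537328. Through P₂: C(29, 16)·C(8, 2) = 1900189620. Since P₁ is strictly southwest of P₂, a monotone path through both must visit P₁ then P₂; paths through both = C(24, 13)·C(5, 3)·C(8, 2) = 698920320. Avoid both = 17672631900 − 3212537328 − 1900189620 + 698920320 = 13258825272.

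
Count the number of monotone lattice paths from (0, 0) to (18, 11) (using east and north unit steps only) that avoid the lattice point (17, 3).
Number of paths = 34587030

Total paths from (0, 0) to (18, 11): C(29, 18) = 34597290. Paths through (17, 3): (paths (0, 0) → (17, 3)) × (paths (17, 3) → (18, 11)) = C(20, 17) · C(9, 1) = 1140 · 9 = 10260. Avoidance count = 34597290 − 10260 = 34587030.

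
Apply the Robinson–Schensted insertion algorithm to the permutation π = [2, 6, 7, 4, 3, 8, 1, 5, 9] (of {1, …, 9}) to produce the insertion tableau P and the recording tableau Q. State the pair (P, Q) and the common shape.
P = [1, 3, 5, 8, 9] / [2, 7] / [4] / [6];  Q = [1, 2, 3, 6, 9] / [4, 8] / [5] / [7];  common shape = (5, 2, 1, 1)

Row-insert the values π_1, π_2, … into P one at a time, bumping the leftmost entry strictly greater than the inserted value down to the next row. The recording tableau Q records, in position (i, j), the step at which that cell was added to P.
  Insert 2 (step 1): P = [2];  Q = [1]
  Insert 6 (step 2): P = [2, 6];  Q = [1, 2]
  Insert 7 (step 3): P = [2, 6, 7];  Q = [1, 2, 3]
  Insert 4 (step 4): P = [2, 4, 7] / [6];  Q = [1, 2, 3] / [4]
  Insert 3 (step 5): P = [2, 3, 7] / [4] / [6];  Q = [1, 2, 3] / [4] / [5]
  Insert 8 (step 6): P = [2, 3, 7, 8] / [4] / [6];  Q = [1, 2, 3, 6] / [4] / [5]
  Insert 1 (step 7): P = [1, 3, 7, 8] / [2] / [4] / [6];  Q = [1, 2, 3, 6] / [4] / [5] / [7]
  Insert 5 (step 8): P = [1, 3, 5, 8] / [2, 7] / [4] / [6];  Q = [1, 2, 3, 6] / [4, 8] / [5] / [7]
  Insert 9 (step 9): P = [1, 3, 5, 8, 9] / [2, 7] / [4] / [6];  Q = [1, 2, 3, 6, 9] / [4, 8] / [5] / [7]
Final shape: (5, 2, 1, 1).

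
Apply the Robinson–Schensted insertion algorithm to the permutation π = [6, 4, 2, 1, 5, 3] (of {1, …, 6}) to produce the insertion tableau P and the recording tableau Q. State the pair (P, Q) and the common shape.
P = [1, 3] / [2, 5] / [4] / [6];  Q = [1, 5] / [2, 6] / [3] / [4];  common shape = (2, 2, 1, 1)

Row-insert the values π_1, π_2, … into P one at a time, bumping the leftmost entry strictly greater than the inserted value down to the next row. The recording tableau Q records, in position (i, j), the step at which that cell was added to P.
  Insert 6 (step 1): P = [6];  Q = [1]
  Insert 4 (step 2): P = [4] / [6];  Q = [1] / [2]
  Insert 2 (step 3): P = [2] / [4] / [6];  Q = [1] / [2] / [3]
  Insert 1 (step 4): P = [1] / [2] / [4] / [6];  Q = [1] / [2] / [3] / [4]
  Insert 5 (step 5): P = [1, 5] / [2] / [4] / [6];  Q = [1, 5] / [2] / [3] / [4]
  Insert 3 (step 6): P = [1, 3] / [2, 5] / [4] / [6];  Q = [1, 5] / [2, 6] / [3] / [4]
Final shape: (2, 2, 1, 1).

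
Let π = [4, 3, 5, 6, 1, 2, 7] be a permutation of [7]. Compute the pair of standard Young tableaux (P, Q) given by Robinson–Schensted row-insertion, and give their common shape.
P = [1, 2, 6, 7] / [3, 5] / [4];  Q = [1, 3, 4, 7] / [2, 6] / [5];  common shape = (4, 2, 1)

Row-insert the values π_1, π_2, … into P one at a time, bumping the leftmost entry strictly greater than the inserted value down to the next row. The recording tableau Q records, in position (i, j), the step at which that cell was added to P.
  Insert 4 (step 1): P = [4];  Q = [1]
  Insert 3 (step 2): P = [3] / [4];  Q = [1] / [2]
  Insert 5 (step 3): P = [3, 5] / [4];  Q = [1, 3] / [2]
  Insert 6 (step 4): P = [3, 5, 6] / [4];  Q = [1, 3, 4] / [2]
  Insert 1 (step 5): P = [1, 5, 6] / [3] / [4];  Q = [1, 3, 4] / [2] / [5]
  Insert 2 (step 6): P = [1, 2, 6] / [3, 5] / [4];  Q = [1, 3, 4] / [2, 6] / [5]
  Insert 7 (step 7): P = [1, 2, 6, 7] / [3, 5] / [4];  Q = [1, 3, 4, 7] / [2, 6] / [5]
Final shape: (4, 2, 1).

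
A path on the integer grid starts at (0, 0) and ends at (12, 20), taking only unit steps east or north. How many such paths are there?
Number of paths = 225792840

A monotone lattice path from (0, 0) to (12, 20) consists of 12 east steps and 20 north steps in some order, so it is determined by which 12 of the 32 steps are east. The count is C(32, 12) = 225792840.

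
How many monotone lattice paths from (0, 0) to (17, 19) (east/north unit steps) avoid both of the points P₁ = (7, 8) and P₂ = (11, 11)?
Number of paths = 4885707519

Inclusion–exclusion. Total paths: C(36, 17) = 8597496600. Through P₁: C(15, 7)·C(21, 10) = 2269727460. Through P₂: C(22, 11)·C(14, 6) = 2118412296. Since P₁ is strictly southwest of P₂, a monotone path through both must visit P₁ then P₂; paths through both = C(15, 7)·C(7, 4)·C(14, 6) = 676350675. Avoid both = 8597496600 − 2269727460 − 2118412296 + 676350675 = 4885707519.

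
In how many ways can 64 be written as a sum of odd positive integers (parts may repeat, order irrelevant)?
p_odd(64) = 16444

Enumerate partitions using only odd parts via the recurrence o(n, m) = o(n, m−2) + o(n−m, m) over odd m, starting from the largest odd part ≤ n. This gives p_odd(64) = 16444. (Euler's theorem: equals the count of distinct-part partitions.)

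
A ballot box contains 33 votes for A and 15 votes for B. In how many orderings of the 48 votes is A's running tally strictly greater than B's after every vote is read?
Strict-lead orderings = 409972529754

Total orderings of the 48 votes with 33 for A: C(48, 33) = 1093260079344. By the Bertrand ballot formula (Cycle Lemma / reflection principle), the number of orderings in which A is strictly ahead of B throughout is (p − q)/(p + q) · C(p + q, p) = (33 − 15)/(33 + 15) · 1093260079344 = 409972529754.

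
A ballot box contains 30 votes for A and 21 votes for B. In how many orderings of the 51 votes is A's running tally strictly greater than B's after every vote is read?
Strict-lead orderings = 20198233818840

Total orderings of the 51 votes with 30 for A: C(51, 30) = 114456658306760. By the Bertrand ballot formula (Cycle Lemma / reflection principle), the number of orderings in which A is strictly ahead of B throughout is (p − q)/(p + q) · C(p + q, p) = (30 − 21)/(30 + 21) · 114456658306760 = 20198233818840.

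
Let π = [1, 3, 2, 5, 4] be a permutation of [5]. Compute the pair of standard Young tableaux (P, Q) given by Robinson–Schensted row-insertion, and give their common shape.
P = [1, 2, 4] / [3, 5];  Q = [1, 2, 4] / [3, 5];  common shape = (3, 2)

Row-insert the values π_1, π_2, … into P one at a time, bumping the leftmost entry strictly greater than the inserted value down to the next row. The recording tableau Q records, in position (i, j), the step at which that cell was added to P.
  Insert 1 (step 1): P = [1];  Q = [1]
  Insert 3 (step 2): P = [1, 3];  Q = [1, 2]
  Insert 2 (step 3): P = [1, 2] / [3];  Q = [1, 2] / [3]
  Insert 5 (step 4): P = [1, 2, 5] / [3];  Q = [1, 2, 4] / [3]
  Insert 4 (step 5): P = [1, 2, 4] / [3, 5];  Q = [1, 2, 4] / [3, 5]
Final shape: (3, 2).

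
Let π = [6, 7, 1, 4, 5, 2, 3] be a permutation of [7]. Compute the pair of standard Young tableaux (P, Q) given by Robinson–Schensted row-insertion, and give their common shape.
P = [1, 2, 3] / [4, 5] / [6, 7];  Q = [1, 2, 5] / [3, 4] / [6, 7];  common shape = (3, 2, 2)

Row-insert the values π_1, π_2, … into P one at a time, bumping the leftmost entry strictly greater than the inserted value down to the next row. The recording tableau Q records, in position (i, j), the step at which that cell was added to P.
  Insert 6 (step 1): P = [6];  Q = [1]
  Insert 7 (step 2): P = [6, 7];  Q = [1, 2]
  Insert 1 (step 3): P = [1, 7] / [6];  Q = [1, 2] / [3]
  Insert 4 (step 4): P = [1, 4] / [6, 7];  Q = [1, 2] / [3, 4]
  Insert 5 (step 5): P = [1, 4, 5] / [6, 7];  Q = [1, 2, 5] / [3, 4]
  Insert 2 (step 6): P = [1, 2, 5] / [4, 7] / [6];  Q = [1, 2, 5] / [3, 4] / [6]
  Insert 3 (step 7): P = [1, 2, 3] / [4, 5] / [6, 7];  Q = [1, 2, 5] / [3, 4] / [6, 7]
Final shape: (3, 2, 2).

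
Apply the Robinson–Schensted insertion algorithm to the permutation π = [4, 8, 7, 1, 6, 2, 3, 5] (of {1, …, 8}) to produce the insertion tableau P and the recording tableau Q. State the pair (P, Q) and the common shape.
P = [1, 2, 3, 5] / [4, 6] / [7] / [8];  Q = [1, 2, 7, 8] / [3, 5] / [4] / [6];  common shape = (4, 2, 1, 1)

Row-insert the values π_1, π_2, … into P one at a time, bumping the leftmost entry strictly greater than the inserted value down to the next row. The recording tableau Q records, in position (i, j), the step at which that cell was added to P.
  Insert 4 (step 1): P = [4];  Q = [1]
  Insert 8 (step 2): P = [4, 8];  Q = [1, 2]
  Insert 7 (step 3): P = [4, 7] / [8];  Q = [1, 2] / [3]
  Insert 1 (step 4): P = [1, 7] / [4] / [8];  Q = [1, 2] / [3] / [4]
  Insert 6 (step 5): P = [1, 6] / [4, 7] / [8];  Q = [1, 2] / [3, 5] / [4]
  Insert 2 (step 6): P = [1, 2] / [4, 6] / [7] / [8];  Q = [1, 2] / [3, 5] / [4] / [6]
  Insert 3 (step 7): P = [1, 2, 3] / [4, 6] / [7] / [8];  Q = [1, 2, 7] / [3, 5] / [4] / [6]
  Insert 5 (step 8): P = [1, 2, 3, 5] / [4, 6] / [7] / [8];  Q = [1, 2, 7, 8] / [3, 5] / [4] / [6]
Final shape: (4, 2, 1, 1).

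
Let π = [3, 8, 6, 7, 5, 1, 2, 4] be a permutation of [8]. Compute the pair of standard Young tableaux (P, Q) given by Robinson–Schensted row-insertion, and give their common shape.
P = [1, 2, 4] / [3, 5, 7] / [6] / [8];  Q = [1, 2, 4] / [3, 7, 8] / [5] / [6];  common shape = (3, 3, 1, 1)

Row-insert the values π_1, π_2, … into P one at a time, bumping the leftmost entry strictly greater than the inserted value down to the next row. The recording tableau Q records, in position (i, j), the step at which that cell was added to P.
  Insert 3 (step 1): P = [3];  Q = [1]
  Insert 8 (step 2): P = [3, 8];  Q = [1, 2]
  Insert 6 (step 3): P = [3, 6] / [8];  Q = [1, 2] / [3]
  Insert 7 (step 4): P = [3, 6, 7] / [8];  Q = [1, 2, 4] / [3]
  Insert 5 (step 5): P = [3, 5, 7] / [6] / [8];  Q = [1, 2, 4] / [3] / [5]
  Insert 1 (step 6): P = [1, 5, 7] / [3] / [6] / [8];  Q = [1, 2, 4] / [3] / [5] / [6]
  Insert 2 (step 7): P = [1, 2, 7] / [3, 5] / [6] / [8];  Q = [1, 2, 4] / [3, 7] / [5] / [6]
  Insert 4 (step 8): P = [1, 2, 4] / [3, 5, 7] / [6] / [8];  Q = [1, 2, 4] / [3, 7, 8] / [5] / [6]
Final shape: (3, 3, 1, 1).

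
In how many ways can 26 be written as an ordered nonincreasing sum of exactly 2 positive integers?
p(26, 2 parts) = 13

Partitions of n into exactly k parts are in bijection with partitions of n − k into at most k parts (subtract 1 from each part). So p(26, exactly 2) = p(24, parts ≤ 2). Computing via the recurrence p(m, j) = p(m, j−1) + p(m−j, j) gives 13.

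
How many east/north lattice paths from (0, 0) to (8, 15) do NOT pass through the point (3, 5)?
Number of paths = 322146

Total paths from (0, 0) to (8, 15): C(23, 8) = 490314. Paths through (3, 5): (paths (0, 0) → (3, 5)) × (paths (3, 5) → (8, 15)) = C(8, 3) · C(15, 5) = 56 · 3003 = 168168. Avoidance count = 490314 − 168168 = 322146.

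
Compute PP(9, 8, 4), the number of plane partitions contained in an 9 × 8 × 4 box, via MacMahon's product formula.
PP(9, 8, 4) = 151561524301616

Evaluate the triple product over i = 1..9, j = 1..8, k = 1..4. The factors are (2/1) · (3/2) · (4/3) · (5/4) · (3/2) · (4/3) · (5/4) · (6/5) · … (288 factors total). The numerators and denominators telescope so the product is an integer; carrying out the multiplication exactly gives PP(9, 8, 4) = 151561524301616.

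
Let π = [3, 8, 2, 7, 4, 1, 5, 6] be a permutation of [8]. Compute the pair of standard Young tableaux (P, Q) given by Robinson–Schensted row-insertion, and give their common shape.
P = [1, 4, 5, 6] / [2, 7] / [3] / [8];  Q = [1, 2, 7, 8] / [3, 4] / [5] / [6];  common shape = (4, 2, 1, 1)

Row-insert the values π_1, π_2, … into P one at a time, bumping the leftmost entry strictly greater than the inserted value down to the next row. The recording tableau Q records, in position (i, j), the step at which that cell was added to P.
  Insert 3 (step 1): P = [3];  Q = [1]
  Insert 8 (step 2): P = [3, 8];  Q = [1, 2]
  Insert 2 (step 3): P = [2, 8] / [3];  Q = [1, 2] / [3]
  Insert 7 (step 4): P = [2, 7] / [3, 8];  Q = [1, 2] / [3, 4]
  Insert 4 (step 5): P = [2, 4] / [3, 7] / [8];  Q = [1, 2] / [3, 4] / [5]
  Insert 1 (step 6): P = [1, 4] / [2, 7] / [3] / [8];  Q = [1, 2] / [3, 4] / [5] / [6]
  Insert 5 (step 7): P = [1, 4, 5] / [2, 7] / [3] / [8];  Q = [1, 2, 7] / [3, 4] / [5] / [6]
  Insert 6 (step 8): P = [1, 4, 5, 6] / [2, 7] / [3] / [8];  Q = [1, 2, 7, 8] / [3, 4] / [5] / [6]
Final shape: (4, 2, 1, 1).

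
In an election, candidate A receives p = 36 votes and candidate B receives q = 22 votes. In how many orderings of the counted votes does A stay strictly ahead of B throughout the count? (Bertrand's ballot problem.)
Strict-lead orderings = 1356968880100470

Total orderings of the 58 votes with 36 for A: C(58, 36) = 5621728217559090. By the Bertrand ballot formula (Cycle Lemma / reflection principle), the number of orderings in which A is strictly ahead of B throughout is (p − q)/(p + q) · C(p + q, p) = (36 − 22)/(36 + 22) · 5621728217559090 = 1356968880100470.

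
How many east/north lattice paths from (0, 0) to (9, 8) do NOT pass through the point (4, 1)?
Number of paths = 20350

Total paths from (0, 0) to (9, 8): C(17, 9) = 24310. Paths through (4, 1): (paths (0, 0) → (4, 1)) × (paths (4, 1) → (9, 8)) = C(5, 4) · C(12, 5) = 5 · 792 = 3960. Avoidance count = 24310 − 3960 = 20350.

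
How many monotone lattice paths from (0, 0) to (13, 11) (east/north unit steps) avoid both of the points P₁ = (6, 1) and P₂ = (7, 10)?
Number of paths = 2224362

Inclusion–exclusion. Total paths: C(24, 13) = 2496144. Through P₁: C(7, 6)·C(17, 7) = 136136. Through P₂: C(17, 7)·C(7, 6) = 136136. Since P₁ is strictly southwest of P₂, a monotone path through both must visit P₁ then P₂; paths through both = C(7, 6)·C(10, 1)·C(7, 6) = 490. Avoid both = 2496144 − 136136 − 136136 + 490 = 2224362.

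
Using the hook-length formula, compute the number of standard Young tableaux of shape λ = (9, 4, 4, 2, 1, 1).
# SYT of shape (9, 4, 4, 2, 1, 1) = 357124950

Hook-length formula: f^λ = n! / Π hook(c), product over all cells c of the Young diagram. For λ = (9, 4, 4, 2, 1, 1), n = 21 boxes. Hook lengths by row (left-to-right, top-to-bottom): [14, 11, 9, 8, 5, 4, 3, 2, 1]; [8, 5, 3, 2]; [7, 4, 2, 1]; [4, 1]; [2]; [1]. Product of hooks = 143061811200. So f^λ = 21! / 143061811200 = 51090942171709440000 / 143061811200 = 357124950.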